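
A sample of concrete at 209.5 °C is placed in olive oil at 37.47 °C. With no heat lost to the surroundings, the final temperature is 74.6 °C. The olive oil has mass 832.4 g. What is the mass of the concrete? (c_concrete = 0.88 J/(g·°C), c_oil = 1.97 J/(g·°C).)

Heat gained plus heat lost sum to zero:
m·0.88·(74.6 − 209.5) + 832.4·1.97·(74.6 − 37.47) = 0
-118.71 m = -60887
m = -60887/-118.71 ≈ 512.9 g

m ≈ 513 g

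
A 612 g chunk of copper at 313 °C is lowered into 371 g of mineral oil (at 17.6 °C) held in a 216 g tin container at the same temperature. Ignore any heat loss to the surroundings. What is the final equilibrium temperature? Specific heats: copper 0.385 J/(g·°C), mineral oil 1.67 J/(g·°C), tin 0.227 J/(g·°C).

T_f ≈ 94.6 °C

Net heat exchanged in the isolated system is zero:
612·0.385·(T − 313) + 371·1.67·(T − 17.6) + 216·0.227·(T − 17.6) = 0
235.62(T − 313) + 619.57(T − 17.6) + 49.03(T − 17.6) = 0
(235.62 + 619.57 + 49.03) T = 235.62·313 + 619.57·17.6 + 49.03·17.6
T = 85516/904.22 ≈ 94.57 °C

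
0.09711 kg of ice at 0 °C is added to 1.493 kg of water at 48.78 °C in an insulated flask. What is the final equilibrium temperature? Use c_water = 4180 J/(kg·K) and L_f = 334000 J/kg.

T_f ≈ 40.9 °C

Net heat exchanged in the isolated system is zero:
fusion: m_ice L_f = 0.09711·334000 = 32435; warm the meltwater: 405.92 T; water cools: 1.493·4180·(T − 48.78) = 6240.7(T − 48.78)
6646.7 T = 304423 − 32435 = 271989
T ≈ 40.92 °C. Since T > 0 °C, the all-ice-melts assumption holds.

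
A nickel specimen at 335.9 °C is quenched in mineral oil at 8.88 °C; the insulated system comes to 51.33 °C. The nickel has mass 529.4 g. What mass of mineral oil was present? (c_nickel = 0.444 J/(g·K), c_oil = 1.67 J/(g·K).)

Heat lost by the nickel = heat gained by the oil:
529.4·0.444·(335.9 − 51.33) = m·1.67·(51.33 − 8.88)
70.89 m = 66889  ⇒  m ≈ 943.5 g

m ≈ 944 g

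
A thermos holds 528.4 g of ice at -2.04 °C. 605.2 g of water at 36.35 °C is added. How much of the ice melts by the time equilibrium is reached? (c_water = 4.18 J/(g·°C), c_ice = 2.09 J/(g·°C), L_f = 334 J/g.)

Water can give up m c ΔT = 605.2×4.18×36.35 = 91956 J before reaching 0 °C.
Warming the ice to 0 °C takes 528.4×2.09×2.04 = 2252.9 J, leaving 89703 J for melting.
To melt every bit of ice: 528.4×334 = 176486 J.
That's not enough to melt it all — equilibrium is at 0 °C with ice remaining.
m_melted×334 = 89703  ⇒  m_melted ≈ 268.6 g.

m_melted ≈ 269 g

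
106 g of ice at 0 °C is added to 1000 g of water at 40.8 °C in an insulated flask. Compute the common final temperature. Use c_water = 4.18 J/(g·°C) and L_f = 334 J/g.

Energy balance with sensible and latent terms:
fusion: m_ice L_f = 106×334 = 35404; warm the meltwater: 443.08 T; water cools: 1000×4.18×(T − 40.8) = 4180(T − 40.8)
4623.1 T = 170544 − 35404 = 135140
T ≈ 29.23 °C (positive, so assuming full melt was valid).

T_f ≈ 29.2 °C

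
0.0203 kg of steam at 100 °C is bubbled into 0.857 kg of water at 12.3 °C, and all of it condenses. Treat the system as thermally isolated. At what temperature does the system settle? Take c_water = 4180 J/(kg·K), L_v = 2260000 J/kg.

Heat gained plus heat lost sum to zero:
condense steam: −0.0203·2260000 = −45878
  condensed water 100 °C→T: 84.85(T − 100)
  water warms: 0.857·4180·(T − 12.3) = 3582.3(T − 12.3)
3667.1 T = 45878 + 8485.4 + 44062 = 98425
T ≈ 26.84 °C, under the boiling point, so the assumption holds.

T_f ≈ 26.8 °C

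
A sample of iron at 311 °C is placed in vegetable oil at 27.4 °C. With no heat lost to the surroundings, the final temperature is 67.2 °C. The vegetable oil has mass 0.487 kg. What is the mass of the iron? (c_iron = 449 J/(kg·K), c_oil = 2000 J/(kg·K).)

|Q_iron| = |Q_oil|:
m·449·(311 − 67.2) = 0.487·2000·(67.2 − 27.4)
109466 m = 38765  ⇒  m ≈ 0.3541 kg

m ≈ 0.354 kg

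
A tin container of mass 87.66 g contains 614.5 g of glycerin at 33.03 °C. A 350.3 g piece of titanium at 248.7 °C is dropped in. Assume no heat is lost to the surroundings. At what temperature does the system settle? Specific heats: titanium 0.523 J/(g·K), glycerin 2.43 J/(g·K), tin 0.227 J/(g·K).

T_f ≈ 56.3 °C

Setting the total heat transfer to zero:
350.3*0.523*(T − 248.7) + 614.5*2.43*(T − 33.03) + 87.66*0.227*(T − 33.03) = 0
183.21(T − 248.7) + 1493.2(T − 33.03) + 19.9(T − 33.03) = 0
1696.3 T = 95542
T ≈ 56.32 °C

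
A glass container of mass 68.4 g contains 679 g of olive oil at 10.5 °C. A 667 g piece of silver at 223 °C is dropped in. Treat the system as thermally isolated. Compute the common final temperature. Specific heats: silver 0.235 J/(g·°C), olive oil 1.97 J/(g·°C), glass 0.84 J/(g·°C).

T_f ≈ 32.0 °C

Energy conservation, ΣQ = 0:
667*0.235*(T − 223) + 679*1.97*(T − 10.5) + 68.4*0.84*(T − 10.5) = 0
156.75(T − 223) + 1337.6(T − 10.5) + 57.46(T − 10.5) = 0
1551.8 T = 49603
T = 49603/1551.8 ≈ 31.96 °C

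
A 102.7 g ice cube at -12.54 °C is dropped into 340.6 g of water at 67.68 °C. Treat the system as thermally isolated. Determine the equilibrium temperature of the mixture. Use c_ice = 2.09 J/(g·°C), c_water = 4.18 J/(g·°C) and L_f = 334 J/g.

Sum of m c ΔT and latent-heat terms is zero:
ice -12.54→0 °C: 102.7×2.09×12.54 = 2691.6; fusion: m_ice L_f = 102.7×334 = 34302; warm the meltwater: 429.29 T; water: 1423.7(T − 67.68)
1853 T = 96357 − 36993 = 59363
T ≈ 32.04 °C — above 0 °C, consistent with complete melting.

T_f ≈ 32.0 °C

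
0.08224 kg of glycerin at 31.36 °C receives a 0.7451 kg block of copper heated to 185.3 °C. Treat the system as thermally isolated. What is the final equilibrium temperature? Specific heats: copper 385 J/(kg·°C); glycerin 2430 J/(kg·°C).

Net heat exchanged in the isolated system is zero:
0.7451×385×(T − 185.3) + 0.08224×2430×(T − 31.36) = 0
286.86(T − 185.3) + 199.84(T − 31.36) = 0
486.71 T = 59423
T = 59423/486.71 ≈ 122.09 °C

T_f ≈ 122.1 °C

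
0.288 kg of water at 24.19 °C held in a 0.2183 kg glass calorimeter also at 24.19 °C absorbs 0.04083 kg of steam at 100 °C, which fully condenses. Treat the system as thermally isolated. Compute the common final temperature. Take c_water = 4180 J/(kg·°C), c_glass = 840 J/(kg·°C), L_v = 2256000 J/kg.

Setting the total heat transfer to zero:
steam→water at 100 °C releases m L_v = 0.04083×2256000 = 92112
  condensate cools 100→T: 0.04083×4180×(T − 100) = 170.67(T − 100)
  original water: 1203.8(T − 24.19)
  glass cup: 0.2183×840×(T − 24.19) = 183.37(T − 24.19)
1557.9 T = 92112 + 17067 + 33557 = 142736
T ≈ 91.62 °C (< 100 °C, so full condensation is consistent).

T_f ≈ 91.6 °C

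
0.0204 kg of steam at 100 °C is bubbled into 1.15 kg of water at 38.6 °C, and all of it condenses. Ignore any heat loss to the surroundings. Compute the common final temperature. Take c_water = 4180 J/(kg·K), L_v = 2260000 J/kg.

T_f ≈ 49.1 °C

Energy conservation, ΣQ = 0:
condense steam: −0.0204×2260000 = −46104
  condensed water 100 °C→T: 85.27(T − 100)
  original water: 4807(T − 38.6)
4892.3 T = 46104 + 8527.2 + 185550 = 240181
T ≈ 49.09 °C — below 100 °C, confirming all the steam condensed.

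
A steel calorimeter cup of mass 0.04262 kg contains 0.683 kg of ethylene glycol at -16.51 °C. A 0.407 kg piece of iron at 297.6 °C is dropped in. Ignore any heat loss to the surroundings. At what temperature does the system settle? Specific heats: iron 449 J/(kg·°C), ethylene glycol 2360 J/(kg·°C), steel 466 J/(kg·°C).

T_f ≈ 15.1 °C

Heat gained plus heat lost sum to zero:
0.407·449·(T − 297.6) + 0.683·2360·(T − (-16.51)) + 0.04262·466·(T − (-16.51)) = 0
182.74(T − 297.6) + 1611.9(T − (-16.51)) + 19.86(T − (-16.51)) = 0
1814.5 T = 27444
T ≈ 15.13 °C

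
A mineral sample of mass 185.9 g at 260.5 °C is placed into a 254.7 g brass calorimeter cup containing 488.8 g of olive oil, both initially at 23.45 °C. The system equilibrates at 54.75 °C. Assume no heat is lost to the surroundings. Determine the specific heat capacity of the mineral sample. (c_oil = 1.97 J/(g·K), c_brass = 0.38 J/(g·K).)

Conservation of energy gives ΣQ = 0:
185.9×c×(54.75 − 260.5) + 488.8×1.97×(54.75 − 23.45) + 254.7×0.38×(54.75 − 23.45) = 0
-38249 c = -33169
c = -33169/-38249 ≈ 0.8672 J/(g·K)

c ≈ 0.867 J/(g·K)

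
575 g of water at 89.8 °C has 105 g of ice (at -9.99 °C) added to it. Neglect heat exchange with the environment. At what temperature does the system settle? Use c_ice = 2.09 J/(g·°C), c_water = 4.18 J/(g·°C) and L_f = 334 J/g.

Setting the total heat transfer to zero:
ice -9.99→0 °C: 105·2.09·9.99 = 2192.3; latent heat to melt: 105·334 = 35070; meltwater 0→T: 105·4.18·T = 438.9 T; water cools: 575·4.18·(T − 89.8) = 2403.5(T − 89.8)
2842.4 T = 215834 − 37262 = 178572
T ≈ 62.82 °C. Since T > 0 °C, the all-ice-melts assumption holds.

T_f ≈ 62.8 °C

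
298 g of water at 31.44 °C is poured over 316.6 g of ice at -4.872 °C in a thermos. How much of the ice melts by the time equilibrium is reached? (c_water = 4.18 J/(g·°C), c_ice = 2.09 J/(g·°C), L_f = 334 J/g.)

m_melted ≈ 108 g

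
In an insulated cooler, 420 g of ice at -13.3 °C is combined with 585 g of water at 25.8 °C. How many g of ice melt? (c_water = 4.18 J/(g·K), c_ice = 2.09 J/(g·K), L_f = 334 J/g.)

Heat available from the water dropping to 0 °C: 585·4.18·25.8 = 63089 J.
Warming the ice to 0 °C takes 420·2.09·13.3 = 11675 J, leaving 51414 J for melting.
To melt every bit of ice: 420·334 = 140280 J.
51414 J < 140280 J, so only part of the ice melts and the system sits at 0 °C.
Mass melted = 51414/334 ≈ 153.9 g.

m_melted ≈ 154 g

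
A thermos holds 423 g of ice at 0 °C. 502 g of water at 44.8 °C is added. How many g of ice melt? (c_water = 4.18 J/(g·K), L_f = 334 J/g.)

m_melted ≈ 281 g

Water can give up m c ΔT = 502×4.18×44.8 = 94007 J before reaching 0 °C.
To melt every bit of ice: 423×334 = 141282 J.
That's not enough to melt it all — equilibrium is at 0 °C with ice remaining.
m_melted×334 = 94007  ⇒  m_melted ≈ 281.5 g.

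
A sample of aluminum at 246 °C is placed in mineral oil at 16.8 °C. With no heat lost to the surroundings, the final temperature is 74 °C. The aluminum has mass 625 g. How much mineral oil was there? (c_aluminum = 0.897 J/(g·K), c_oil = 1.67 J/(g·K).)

m ≈ 1010 g

|Q_aluminum| = |Q_oil|:
625×0.897×(246 − 74) = m×1.67×(74 − 16.8)
95.52 m = 96428  ⇒  m ≈ 1009 g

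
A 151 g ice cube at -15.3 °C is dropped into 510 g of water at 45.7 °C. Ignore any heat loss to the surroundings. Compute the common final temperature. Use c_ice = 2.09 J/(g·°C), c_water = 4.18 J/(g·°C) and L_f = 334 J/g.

T_f ≈ 15.3 °C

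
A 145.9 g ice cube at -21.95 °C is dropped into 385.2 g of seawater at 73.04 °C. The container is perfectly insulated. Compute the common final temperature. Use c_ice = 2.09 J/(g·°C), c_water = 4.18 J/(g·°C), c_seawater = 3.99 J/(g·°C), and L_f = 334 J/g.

T_f ≈ 26.5 °C

Sum of m c ΔT and latent-heat terms is zero:
warm ice to 0 °C: 145.9·2.09·(0 − (-21.95)) = 6693.2
  melt ice: 145.9·334 = 48731
  meltwater 0→T: 145.9·4.18·T = 609.86 T
  seawater cools: 385.2·3.99·(T − 73.04) = 1536.9(T − 73.04)
2146.8 T = 112259 − 55424 = 56835
T ≈ 26.47 °C — above 0 °C, consistent with complete melting.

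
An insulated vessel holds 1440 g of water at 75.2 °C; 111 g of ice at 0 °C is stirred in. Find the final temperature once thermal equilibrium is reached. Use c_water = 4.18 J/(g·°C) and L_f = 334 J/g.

T_f ≈ 64.1 °C

Conservation of energy gives ΣQ = 0:
latent heat to melt: 111×334 = 37074
  meltwater 0→T: 111×4.18×T = 463.98 T
  water cools: 1440×4.18×(T − 75.2) = 6019.2(T − 75.2)
6483.2 T = 452644 − 37074 = 415570
T ≈ 64.10 °C. Since T > 0 °C, the all-ice-melts assumption holds.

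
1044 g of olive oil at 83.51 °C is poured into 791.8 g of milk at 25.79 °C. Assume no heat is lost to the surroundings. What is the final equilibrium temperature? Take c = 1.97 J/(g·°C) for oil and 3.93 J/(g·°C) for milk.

Taking heat into each body as positive, Σ m c ΔT = 0:
1044·1.97·(T − 83.51) + 791.8·3.93·(T − 25.79) = 0
2056.7(T − 83.51) + 3111.8(T − 25.79) = 0
(2056.7 + 3111.8) T = 2056.7·83.51 + 3111.8·25.79
T = 252006 / 5168.5 = 48.8 °C

T_f ≈ 48.8 °C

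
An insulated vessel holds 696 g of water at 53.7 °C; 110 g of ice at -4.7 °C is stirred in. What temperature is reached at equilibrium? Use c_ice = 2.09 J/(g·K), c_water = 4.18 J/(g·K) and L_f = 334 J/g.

Sum of m c ΔT and latent-heat terms is zero:
ice -4.7→0 °C: 110·2.09·4.7 = 1080.5
  fusion: m_ice L_f = 110·334 = 36740
  warm the meltwater: 459.8 T
  water cools: 696·4.18·(T − 53.7) = 2909.3(T − 53.7)
3369.1 T = 156228 − 37821 = 118408
T ≈ 35.15 °C. Since T > 0 °C, the all-ice-melts assumption holds.

T_f ≈ 35.1 °C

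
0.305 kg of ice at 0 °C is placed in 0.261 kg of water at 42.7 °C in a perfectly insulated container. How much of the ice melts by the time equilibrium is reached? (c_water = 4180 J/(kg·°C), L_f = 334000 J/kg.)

m_melted ≈ 0.139 kg

Heat available from the water dropping to 0 °C: 0.261·4180·42.7 = 46585 J.
Fully melting the ice requires m_ice L_f = 0.305·334000 = 101870 J.
That's not enough to melt it all — equilibrium is at 0 °C with ice remaining.
m_melted·334000 = 46585  ⇒  m_melted ≈ 0.1395 kg.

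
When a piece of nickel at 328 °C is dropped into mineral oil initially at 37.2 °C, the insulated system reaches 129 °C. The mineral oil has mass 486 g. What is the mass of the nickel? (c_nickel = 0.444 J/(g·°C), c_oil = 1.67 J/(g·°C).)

m ≈ 843 g

Heat lost by the nickel = heat gained by the oil:
m·0.444·(328 − 129) = 486·1.67·(129 − 37.2)
88.36 m = 74507  ⇒  m ≈ 843.3 g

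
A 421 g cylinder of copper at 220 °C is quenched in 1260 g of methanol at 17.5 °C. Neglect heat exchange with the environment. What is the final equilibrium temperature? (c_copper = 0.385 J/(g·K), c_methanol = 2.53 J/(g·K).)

Let T be the final temperature. ΣQ_i = 0:
421*0.385*(T − 220) + 1260*2.53*(T − 17.5) = 0
3349.9 T = 91445
T = 91445/3349.9 ≈ 27.30 °C

T_f ≈ 27.3 °C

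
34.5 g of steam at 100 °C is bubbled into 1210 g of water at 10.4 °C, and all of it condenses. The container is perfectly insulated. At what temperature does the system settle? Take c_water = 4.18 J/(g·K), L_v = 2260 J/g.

T_f ≈ 27.9 °C

Net heat exchanged in the isolated system is zero:
latent heat released on condensation: 34.5×2260 = 77970
  condensate cools 100→T: 34.5×4.18×(T − 100) = 144.21(T − 100)
  original water: 5057.8(T − 10.4)
5202 T = 77970 + 14421 + 52601 = 144992
T ≈ 27.87 °C — below 100 °C, confirming all the steam condensed.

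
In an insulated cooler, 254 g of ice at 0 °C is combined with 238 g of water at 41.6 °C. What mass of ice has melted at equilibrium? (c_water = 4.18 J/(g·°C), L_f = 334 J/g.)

m_melted ≈ 124 g

Water can give up m c ΔT = 238·4.18·41.6 = 41385 J before reaching 0 °C.
To melt every bit of ice: 254·334 = 84836 J.
Since 41385 < 84836 J, not all the ice melts; equilibrium is at 0 °C.
m_melted·334 = 41385  ⇒  m_melted ≈ 123.9 g.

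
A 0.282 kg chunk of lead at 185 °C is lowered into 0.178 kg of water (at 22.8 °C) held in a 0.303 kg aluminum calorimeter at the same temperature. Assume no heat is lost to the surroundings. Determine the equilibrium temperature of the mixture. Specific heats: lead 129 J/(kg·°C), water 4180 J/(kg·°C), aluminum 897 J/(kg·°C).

T_f ≈ 28.4 °C

Net heat exchanged in the isolated system is zero:
0.282*129*(T − 185) + 0.178*4180*(T − 22.8) + 0.303*897*(T − 22.8) = 0
36.38(T − 185) + 744.04(T − 22.8) + 271.79(T − 22.8) = 0
(36.38 + 744.04 + 271.79) T = 36.38*185 + 744.04*22.8 + 271.79*22.8
T = 29891/1052.2 ≈ 28.41 °C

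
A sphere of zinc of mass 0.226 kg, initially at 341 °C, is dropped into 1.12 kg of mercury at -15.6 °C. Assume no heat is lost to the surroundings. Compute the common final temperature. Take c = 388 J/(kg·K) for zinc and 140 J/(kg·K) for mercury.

Set heat shed by the hot body equal to heat absorbed by the cold body:
0.226·388·(341 − T) = 1.12·140·(T − (-15.6))
87.69(341 − T) = 156.8(T − (-15.6))
244.49 T = 27456  ⇒  T ≈ 112.30 °C

T_f ≈ 112.3 °C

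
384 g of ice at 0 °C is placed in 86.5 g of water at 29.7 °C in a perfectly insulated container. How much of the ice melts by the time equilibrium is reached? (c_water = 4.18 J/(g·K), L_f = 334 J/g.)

m_melted ≈ 32.2 g

Heat available from the water dropping to 0 °C: 86.5×4.18×29.7 = 10739 J.
Fully melting the ice requires m_ice L_f = 384×334 = 128256 J.
That's not enough to melt it all — equilibrium is at 0 °C with ice remaining.
m_melted×334 = 10739  ⇒  m_melted ≈ 32.15 g.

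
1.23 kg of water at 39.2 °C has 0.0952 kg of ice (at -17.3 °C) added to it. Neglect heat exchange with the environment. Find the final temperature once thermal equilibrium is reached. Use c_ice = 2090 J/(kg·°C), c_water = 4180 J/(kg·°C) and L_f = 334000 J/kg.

T_f ≈ 30.0 °C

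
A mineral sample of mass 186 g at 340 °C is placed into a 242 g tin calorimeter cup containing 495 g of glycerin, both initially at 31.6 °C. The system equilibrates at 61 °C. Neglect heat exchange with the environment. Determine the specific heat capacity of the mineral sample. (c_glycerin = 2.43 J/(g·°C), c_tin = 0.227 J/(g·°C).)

Let T be the final temperature. ΣQ_i = 0:
186×c×(61 − 340) + 495×2.43×(61 − 31.6) + 242×0.227×(61 − 31.6) = 0
-51894 c = -36979
c = -36979/-51894 ≈ 0.7126 J/(g·°C)

c ≈ 0.713 J/(g·°C)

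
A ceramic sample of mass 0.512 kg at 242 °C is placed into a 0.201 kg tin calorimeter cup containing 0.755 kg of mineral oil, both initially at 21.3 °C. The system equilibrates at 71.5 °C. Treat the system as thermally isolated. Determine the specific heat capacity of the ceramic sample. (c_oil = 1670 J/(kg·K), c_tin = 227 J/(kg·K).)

c ≈ 751 J/(kg·K)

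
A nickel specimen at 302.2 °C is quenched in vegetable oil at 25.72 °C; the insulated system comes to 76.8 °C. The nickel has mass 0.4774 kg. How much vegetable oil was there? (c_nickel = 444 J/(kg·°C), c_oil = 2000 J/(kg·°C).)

m ≈ 0.468 kg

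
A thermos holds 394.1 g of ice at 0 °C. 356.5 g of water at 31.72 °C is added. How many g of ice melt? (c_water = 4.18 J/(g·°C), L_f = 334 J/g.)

m_melted ≈ 142 g

Water can give up m c ΔT = 356.5×4.18×31.72 = 47268 J before reaching 0 °C.
Fully melting the ice requires m_ice L_f = 394.1×334 = 131629 J.
That's not enough to melt it all — equilibrium is at 0 °C with ice remaining.
m_melt = 47268 / L_f = 141.5 g.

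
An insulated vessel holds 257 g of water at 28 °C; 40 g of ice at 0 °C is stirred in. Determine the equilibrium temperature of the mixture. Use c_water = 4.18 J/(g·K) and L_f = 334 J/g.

Taking heat into each body as positive, Σ m c ΔT = 0:
fusion: m_ice L_f = 40·334 = 13360
  warm the meltwater: 167.2 T
  water cools: 257·4.18·(T − 28) = 1074.3(T − 28)
1241.5 T = 30079 − 13360 = 16719
T ≈ 13.47 °C (positive, so assuming full melt was valid).

T_f ≈ 13.5 °C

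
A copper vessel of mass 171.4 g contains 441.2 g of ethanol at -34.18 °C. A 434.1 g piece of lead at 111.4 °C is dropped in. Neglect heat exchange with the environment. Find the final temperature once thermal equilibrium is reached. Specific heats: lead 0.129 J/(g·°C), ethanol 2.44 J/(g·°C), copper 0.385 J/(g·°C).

Conservation of energy gives ΣQ = 0:
434.1×0.129×(T − 111.4) + 441.2×2.44×(T − (-34.18)) + 171.4×0.385×(T − (-34.18)) = 0
56(T − 111.4) + 1076.5(T − (-34.18)) + 65.99(T − (-34.18)) = 0
1198.5 T = -32813
T ≈ -27.38 °C

T_f ≈ -27.4 °C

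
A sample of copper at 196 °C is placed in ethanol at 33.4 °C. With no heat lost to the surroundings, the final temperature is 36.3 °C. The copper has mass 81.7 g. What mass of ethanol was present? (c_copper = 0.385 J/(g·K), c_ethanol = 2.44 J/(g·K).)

m ≈ 710 g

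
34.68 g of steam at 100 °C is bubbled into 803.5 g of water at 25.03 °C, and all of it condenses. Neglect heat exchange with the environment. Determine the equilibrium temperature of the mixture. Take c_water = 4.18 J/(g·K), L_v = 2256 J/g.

Setting the total heat transfer to zero:
latent heat released on condensation: 34.68×2256 = 78238; condensed water 100 °C→T: 144.96(T − 100); water warms: 803.5×4.18×(T − 25.03) = 3358.6(T − 25.03)
3503.6 T = 78238 + 14496 + 84067 = 176801
T ≈ 50.46 °C, under the boiling point, so the assumption holds.

T_f ≈ 50.5 °C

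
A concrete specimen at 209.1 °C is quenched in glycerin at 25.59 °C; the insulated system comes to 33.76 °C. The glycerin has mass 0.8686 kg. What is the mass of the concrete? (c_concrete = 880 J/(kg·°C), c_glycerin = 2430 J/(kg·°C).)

Energy conservation, ΣQ = 0:
m·880·(33.76 − 209.1) + 0.8686·2430·(33.76 − 25.59) = 0
-154299 m = -17244
m = -17244/-154299 ≈ 0.1118 kg

m ≈ 0.112 kg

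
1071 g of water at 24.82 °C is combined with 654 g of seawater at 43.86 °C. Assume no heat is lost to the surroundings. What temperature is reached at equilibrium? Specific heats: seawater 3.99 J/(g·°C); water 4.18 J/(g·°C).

T_f = Σ m_i c_i T_i / Σ m_i c_i:
T_f = (2609.5*43.86 + 4476.8*24.82) / (2609.5 + 4476.8)
    = 225565 / 7086.2 ≈ 31.83 °C

T_f ≈ 31.8 °C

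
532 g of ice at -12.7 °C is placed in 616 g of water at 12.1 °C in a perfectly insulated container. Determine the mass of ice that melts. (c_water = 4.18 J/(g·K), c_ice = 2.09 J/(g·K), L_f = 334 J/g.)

m_melted ≈ 51 g

Heat available from the water dropping to 0 °C: 616·4.18·12.1 = 31156 J.
Warming the ice to 0 °C takes 532·2.09·12.7 = 14121 J, leaving 17035 J for melting.
Melting all 532 g of ice would need 532·334 = 177688 J.
Since 17035 < 177688 J, not all the ice melts; equilibrium is at 0 °C.
Mass melted = 17035/334 ≈ 51 g.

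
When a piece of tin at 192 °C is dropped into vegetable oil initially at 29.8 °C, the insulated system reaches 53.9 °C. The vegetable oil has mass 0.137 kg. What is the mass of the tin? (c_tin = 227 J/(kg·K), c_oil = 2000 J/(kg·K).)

m ≈ 0.211 kg

Heat lost by the tin = heat gained by the oil:
m×227×(192 − 53.9) = 0.137×2000×(53.9 − 29.8)
31349 m = 6603.4  ⇒  m ≈ 0.2106 kg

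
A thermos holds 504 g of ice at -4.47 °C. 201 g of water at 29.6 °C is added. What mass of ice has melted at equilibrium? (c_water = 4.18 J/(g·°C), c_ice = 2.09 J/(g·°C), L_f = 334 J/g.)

m_melted ≈ 60.4 g

Cooling the water to 0 °C releases 201·4.18·29.6 = 24869 J.
Of that, 504·2.09·4.47 = 4708.5 J goes to bring the ice to 0 °C, leaving 20161 J.
To melt every bit of ice: 504·334 = 168336 J.
That's not enough to melt it all — equilibrium is at 0 °C with ice remaining.
m_melted·334 = 20161  ⇒  m_melted ≈ 60.36 g.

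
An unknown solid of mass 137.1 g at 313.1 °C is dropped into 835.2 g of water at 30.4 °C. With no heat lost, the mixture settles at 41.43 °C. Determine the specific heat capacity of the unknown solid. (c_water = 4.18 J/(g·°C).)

c ≈ 1.03 J/(g·°C)

Energy conservation, ΣQ = 0:
137.1×c×(41.43 − 313.1) + 835.2×4.18×(41.43 − 30.4) = 0
-37246 c = -38507
c = -38507/-37246 ≈ 1.034 J/(g·°C)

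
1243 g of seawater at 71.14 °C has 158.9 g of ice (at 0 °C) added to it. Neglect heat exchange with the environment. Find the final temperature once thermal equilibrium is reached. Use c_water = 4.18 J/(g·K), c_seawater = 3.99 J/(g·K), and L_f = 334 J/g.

T_f ≈ 53.3 °C

Heat gained plus heat lost sum to zero:
latent heat to melt: 158.9·334 = 53073; warm the meltwater: 664.2 T; seawater: 4959.6(T − 71.14)
5623.8 T = 352824 − 53073 = 299751
T ≈ 53.30 °C (positive, so assuming full melt was valid).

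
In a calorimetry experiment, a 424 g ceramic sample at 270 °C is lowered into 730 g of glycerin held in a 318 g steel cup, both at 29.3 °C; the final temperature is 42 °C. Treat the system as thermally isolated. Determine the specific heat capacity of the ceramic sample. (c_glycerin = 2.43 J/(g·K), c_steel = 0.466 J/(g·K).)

c ≈ 0.253 J/(g·K)

Setting the total heat transfer to zero:
424·c·(42 − 270) + 730·2.43·(42 − 29.3) + 318·0.466·(42 − 29.3) = 0
-96672 c = -24411
c = -24411/-96672 ≈ 0.2525 J/(g·K)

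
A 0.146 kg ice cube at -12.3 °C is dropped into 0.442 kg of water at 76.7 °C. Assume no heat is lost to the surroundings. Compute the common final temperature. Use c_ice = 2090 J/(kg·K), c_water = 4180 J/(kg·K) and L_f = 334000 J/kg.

T_f ≈ 36.3 °C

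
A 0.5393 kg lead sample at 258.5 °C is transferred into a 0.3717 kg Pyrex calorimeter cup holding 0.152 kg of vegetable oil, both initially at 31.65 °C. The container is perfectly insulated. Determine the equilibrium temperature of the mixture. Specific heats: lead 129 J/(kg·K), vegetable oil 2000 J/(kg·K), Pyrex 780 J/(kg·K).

T_f ≈ 55.4 °C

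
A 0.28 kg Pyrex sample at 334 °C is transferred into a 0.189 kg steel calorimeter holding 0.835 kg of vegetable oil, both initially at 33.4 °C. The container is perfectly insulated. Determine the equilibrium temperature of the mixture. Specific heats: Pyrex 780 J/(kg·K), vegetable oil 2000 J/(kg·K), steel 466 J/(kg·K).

T_f ≈ 66.6 °C

Taking heat into each body as positive, Σ m c ΔT = 0:
0.28*780*(T − 334) + 0.835*2000*(T − 33.4) + 0.189*466*(T − 33.4) = 0
218.4(T − 334) + 1670(T − 33.4) + 88.07(T − 33.4) = 0
1976.5 T = 131665
T = 131665/1976.5 ≈ 66.62 °C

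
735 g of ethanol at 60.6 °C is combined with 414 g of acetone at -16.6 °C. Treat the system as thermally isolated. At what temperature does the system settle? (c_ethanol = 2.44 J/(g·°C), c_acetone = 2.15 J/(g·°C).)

T_f ≈ 35.0 °C

Let T be the final temperature. ΣQ_i = 0:
735·2.44·(T − 60.6) + 414·2.15·(T − (-16.6)) = 0
1793.4(T − 60.6) + 890.1(T − (-16.6)) = 0
(1793.4 + 890.1) T = 1793.4·60.6 + 890.1·(-16.6)
T ≈ 34.99 °C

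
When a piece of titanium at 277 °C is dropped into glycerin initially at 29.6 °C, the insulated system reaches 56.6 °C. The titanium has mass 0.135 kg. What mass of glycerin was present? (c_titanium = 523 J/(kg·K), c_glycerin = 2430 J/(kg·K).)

m ≈ 0.237 kg

Energy conservation, ΣQ = 0:
0.135·523·(56.6 − 277) + m·2430·(56.6 − 29.6) = 0
65610 m = 15561
m = 15561/65610 ≈ 0.2372 kg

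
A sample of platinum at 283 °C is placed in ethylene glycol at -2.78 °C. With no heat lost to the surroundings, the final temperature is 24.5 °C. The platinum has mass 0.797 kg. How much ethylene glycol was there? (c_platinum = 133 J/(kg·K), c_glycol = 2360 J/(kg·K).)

Heat lost by the platinum = heat gained by the glycol:
0.797×133×(283 − 24.5) = m×2360×(24.5 − (-2.78))
64381 m = 27401  ⇒  m ≈ 0.4256 kg

m ≈ 0.426 kg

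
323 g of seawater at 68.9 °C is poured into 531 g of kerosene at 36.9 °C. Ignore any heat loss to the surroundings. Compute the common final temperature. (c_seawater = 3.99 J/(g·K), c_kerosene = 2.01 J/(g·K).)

T_f ≈ 54.4 °C

Conservation of energy gives ΣQ = 0:
323*3.99*(T − 68.9) + 531*2.01*(T − 36.9) = 0
1288.8(T − 68.9) + 1067.3(T − 36.9) = 0
2356.1 T = 128180
T = 128180/2356.1 ≈ 54.40 °C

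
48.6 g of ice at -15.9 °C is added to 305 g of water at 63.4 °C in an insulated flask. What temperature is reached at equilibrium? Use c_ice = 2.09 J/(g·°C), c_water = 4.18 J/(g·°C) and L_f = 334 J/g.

T_f ≈ 42.6 °C

Net heat exchanged in the isolated system is zero:
ice -15.9→0 °C: 48.6·2.09·15.9 = 1615; melt ice: 48.6·334 = 16232; meltwater 0→T: 48.6·4.18·T = 203.15 T; water: 1274.9(T − 63.4)
1478 T = 80829 − 17847 = 62981
T ≈ 42.61 °C. Since T > 0 °C, the all-ice-melts assumption holds.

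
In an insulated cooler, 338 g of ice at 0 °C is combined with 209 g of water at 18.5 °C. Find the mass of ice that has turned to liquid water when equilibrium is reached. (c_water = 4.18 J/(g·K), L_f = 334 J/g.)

m_melted ≈ 48.4 g

Water can give up m c ΔT = 209×4.18×18.5 = 16162 J before reaching 0 °C.
To melt every bit of ice: 338×334 = 112892 J.
Since 16162 < 112892 J, not all the ice melts; equilibrium is at 0 °C.
m_melt = 16162 / L_f = 48.39 g.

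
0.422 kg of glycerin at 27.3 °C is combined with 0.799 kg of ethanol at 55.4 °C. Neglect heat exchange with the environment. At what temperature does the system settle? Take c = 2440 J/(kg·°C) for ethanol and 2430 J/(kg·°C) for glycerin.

T_f = Σ m_i c_i T_i / Σ m_i c_i:
T_f = (1949.6×55.4 + 1025.5×27.3) / (1949.6 + 1025.5)
    = 136001 / 2975 ≈ 45.71 °C

T_f ≈ 45.7 °C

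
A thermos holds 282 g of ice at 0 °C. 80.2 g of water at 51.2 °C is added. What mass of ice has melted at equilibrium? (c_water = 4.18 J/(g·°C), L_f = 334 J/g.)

m_melted ≈ 51.4 g

Cooling the water to 0 °C releases 80.2·4.18·51.2 = 17164 J.
Melting all 282 g of ice would need 282·334 = 94188 J.
17164 J < 94188 J, so only part of the ice melts and the system sits at 0 °C.
Mass melted = 17164/334 ≈ 51.39 g.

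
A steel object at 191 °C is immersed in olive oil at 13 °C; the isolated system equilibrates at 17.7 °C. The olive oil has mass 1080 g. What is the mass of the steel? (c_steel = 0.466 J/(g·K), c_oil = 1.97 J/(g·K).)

m ≈ 124 g

Heat gained plus heat lost sum to zero:
m·0.466·(17.7 − 191) + 1080·1.97·(17.7 − 13) = 0
-80.76 m = -9999.7
m = -9999.7/-80.76 ≈ 123.8 g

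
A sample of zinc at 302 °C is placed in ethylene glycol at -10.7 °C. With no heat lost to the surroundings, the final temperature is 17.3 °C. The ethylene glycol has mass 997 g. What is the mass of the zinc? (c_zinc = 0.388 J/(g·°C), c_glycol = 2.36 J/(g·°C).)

|Q_zinc| = |Q_glycol|:
m·0.388·(302 − 17.3) = 997·2.36·(17.3 − (-10.7))
110.46 m = 65882  ⇒  m ≈ 596.4 g

m ≈ 596 g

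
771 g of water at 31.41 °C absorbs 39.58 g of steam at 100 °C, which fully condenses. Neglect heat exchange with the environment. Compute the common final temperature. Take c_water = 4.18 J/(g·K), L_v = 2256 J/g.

T_f ≈ 61.1 °C

Sum of m c ΔT and latent-heat terms is zero:
latent heat released on condensation: 39.58·2256 = 89292; condensate cools 100→T: 39.58·4.18·(T − 100) = 165.44(T − 100); water warms: 771·4.18·(T − 31.41) = 3222.8(T − 31.41)
3388.2 T = 89292 + 16544 + 101228 = 207064
T ≈ 61.11 °C, under the boiling point, so the assumption holds.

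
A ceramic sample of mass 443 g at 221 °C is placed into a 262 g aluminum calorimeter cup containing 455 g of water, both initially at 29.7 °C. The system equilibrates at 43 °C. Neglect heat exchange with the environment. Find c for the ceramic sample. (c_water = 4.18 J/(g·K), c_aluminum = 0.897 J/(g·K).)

c ≈ 0.36 J/(g·K)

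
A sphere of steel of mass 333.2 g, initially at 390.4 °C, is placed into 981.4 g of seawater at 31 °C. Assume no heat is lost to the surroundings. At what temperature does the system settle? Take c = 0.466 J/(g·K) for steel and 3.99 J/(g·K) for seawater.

T_f ≈ 44.7 °C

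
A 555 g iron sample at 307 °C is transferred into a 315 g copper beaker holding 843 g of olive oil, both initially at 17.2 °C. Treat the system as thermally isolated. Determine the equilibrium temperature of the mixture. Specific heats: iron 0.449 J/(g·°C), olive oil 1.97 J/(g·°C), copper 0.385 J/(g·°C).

T_f ≈ 52.8 °C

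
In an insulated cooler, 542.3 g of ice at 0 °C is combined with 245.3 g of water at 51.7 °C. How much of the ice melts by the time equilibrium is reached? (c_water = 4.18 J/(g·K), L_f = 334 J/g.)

Water can give up m c ΔT = 245.3×4.18×51.7 = 53011 J before reaching 0 °C.
Fully melting the ice requires m_ice L_f = 542.3×334 = 181128 J.
53011 J < 181128 J, so only part of the ice melts and the system sits at 0 °C.
Mass melted = 53011/334 ≈ 158.7 g.

m_melted ≈ 159 g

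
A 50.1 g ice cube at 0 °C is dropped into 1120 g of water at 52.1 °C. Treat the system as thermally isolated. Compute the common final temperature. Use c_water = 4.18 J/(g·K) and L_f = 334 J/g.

T_f ≈ 46.4 °C

Taking heat into each body as positive, Σ m c ΔT = 0:
latent heat to melt: 50.1·334 = 16733; warm the meltwater: 209.42 T; water cools: 1120·4.18·(T − 52.1) = 4681.6(T − 52.1)
4891 T = 243911 − 16733 = 227178
T ≈ 46.45 °C. Since T > 0 °C, the all-ice-melts assumption holds.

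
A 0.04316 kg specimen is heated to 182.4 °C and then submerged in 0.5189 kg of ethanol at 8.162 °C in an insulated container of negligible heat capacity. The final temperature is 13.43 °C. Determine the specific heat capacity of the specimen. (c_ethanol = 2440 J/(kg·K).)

Energy conservation, ΣQ = 0:
0.04316×c×(13.43 − 182.4) + 0.5189×2440×(13.43 − 8.162) = 0
-7.293 c = -6669.9
c = -6669.9/-7.293 ≈ 914.6 J/(kg·K)

c ≈ 915 J/(kg·K)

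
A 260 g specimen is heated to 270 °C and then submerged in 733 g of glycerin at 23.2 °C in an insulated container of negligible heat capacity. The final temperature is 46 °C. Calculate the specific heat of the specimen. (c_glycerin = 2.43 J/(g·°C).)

Heat lost by the specimen = heat gained by the glycerin:
260·c·(270 − 46) = 733·2.43·(46 − 23.2)
58240 c = 40611  ⇒  c ≈ 0.6973 J/(g·°C)

c ≈ 0.697 J/(g·°C)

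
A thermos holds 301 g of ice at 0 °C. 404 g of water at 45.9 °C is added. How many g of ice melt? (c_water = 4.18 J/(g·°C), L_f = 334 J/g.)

m_melted ≈ 232 g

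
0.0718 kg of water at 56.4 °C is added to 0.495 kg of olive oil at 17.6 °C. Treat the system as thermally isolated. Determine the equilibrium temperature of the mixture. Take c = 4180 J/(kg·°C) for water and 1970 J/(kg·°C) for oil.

Heat gained plus heat lost sum to zero:
0.0718×4180×(T − 56.4) + 0.495×1970×(T − 17.6) = 0
300.12(T − 56.4) + 975.15(T − 17.6) = 0
1275.3 T = 34090
T = 34090/1275.3 ≈ 26.73 °C

T_f ≈ 26.7 °C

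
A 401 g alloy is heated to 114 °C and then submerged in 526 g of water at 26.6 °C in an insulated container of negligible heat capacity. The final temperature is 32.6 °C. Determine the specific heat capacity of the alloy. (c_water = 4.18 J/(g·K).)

m_s c (T_s − T_f) = m_water c_water (T_f − T_0):
401·c·(114 − 32.6) = 526·4.18·(32.6 − 26.6)
32641 c = 13192  ⇒  c ≈ 0.4042 J/(g·K)

c ≈ 0.404 J/(g·K)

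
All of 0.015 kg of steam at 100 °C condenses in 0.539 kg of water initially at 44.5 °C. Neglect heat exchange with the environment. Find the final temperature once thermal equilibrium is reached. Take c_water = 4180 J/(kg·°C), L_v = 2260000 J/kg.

T_f ≈ 60.6 °C

Conservation of energy gives ΣQ = 0:
steam→water at 100 °C releases m L_v = 0.015·2260000 = 33900; condensate cools 100→T: 0.015·4180·(T − 100) = 62.7(T − 100); water warms: 0.539·4180·(T − 44.5) = 2253(T − 44.5)
2315.7 T = 33900 + 6270 + 100259 = 140429
T ≈ 60.64 °C, under the boiling point, so the assumption holds.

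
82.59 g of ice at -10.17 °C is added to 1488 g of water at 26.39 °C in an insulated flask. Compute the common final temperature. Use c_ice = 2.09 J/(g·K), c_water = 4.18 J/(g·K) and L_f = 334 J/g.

T_f ≈ 20.5 °C

Sum of m c ΔT and latent-heat terms is zero:
warm ice to 0 °C: 82.59×2.09×(0 − (-10.17)) = 1755.5
  melt ice: 82.59×334 = 27585
  meltwater 0→T: 82.59×4.18×T = 345.23 T
  water cools: 1488×4.18×(T − 26.39) = 6219.8(T − 26.39)
6565.1 T = 164142 − 29341 = 134801
T ≈ 20.53 °C. Since T > 0 °C, the all-ice-melts assumption holds.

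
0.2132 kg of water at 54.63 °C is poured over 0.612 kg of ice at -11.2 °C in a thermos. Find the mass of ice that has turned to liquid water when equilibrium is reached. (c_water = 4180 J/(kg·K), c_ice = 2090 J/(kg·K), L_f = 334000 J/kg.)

Heat available from the water dropping to 0 °C: 0.2132×4180×54.63 = 48685 J.
Of that, 0.612×2090×11.2 = 14326 J goes to bring the ice to 0 °C, leaving 34359 J.
To melt every bit of ice: 0.612×334000 = 204408 J.
That's not enough to melt it all — equilibrium is at 0 °C with ice remaining.
m_melted×334000 = 34359  ⇒  m_melted ≈ 0.1029 kg.

m_melted ≈ 0.103 kg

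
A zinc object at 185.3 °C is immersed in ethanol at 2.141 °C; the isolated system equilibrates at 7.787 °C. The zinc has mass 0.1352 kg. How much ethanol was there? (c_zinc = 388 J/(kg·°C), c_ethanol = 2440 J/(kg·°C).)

|Q_zinc| = |Q_ethanol|:
0.1352×388×(185.3 − 7.787) = m×2440×(7.787 − 2.141)
13776 m = 9311.9  ⇒  m ≈ 0.6759 kg

m ≈ 0.676 kg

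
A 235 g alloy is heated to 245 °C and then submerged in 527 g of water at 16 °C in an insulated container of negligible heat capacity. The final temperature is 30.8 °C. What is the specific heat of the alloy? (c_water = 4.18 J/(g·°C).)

Heat lost by the alloy = heat gained by the water:
235·c·(245 − 30.8) = 527·4.18·(30.8 − 16)
50337 c = 32602  ⇒  c ≈ 0.6477 J/(g·°C)

c ≈ 0.648 J/(g·°C)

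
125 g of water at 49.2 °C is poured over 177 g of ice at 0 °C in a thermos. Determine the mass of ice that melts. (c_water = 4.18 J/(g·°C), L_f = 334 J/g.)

Water can give up m c ΔT = 125·4.18·49.2 = 25707 J before reaching 0 °C.
Fully melting the ice requires m_ice L_f = 177·334 = 59118 J.
That's not enough to melt it all — equilibrium is at 0 °C with ice remaining.
m_melted·334 = 25707  ⇒  m_melted ≈ 76.97 g.

m_melted ≈ 77 g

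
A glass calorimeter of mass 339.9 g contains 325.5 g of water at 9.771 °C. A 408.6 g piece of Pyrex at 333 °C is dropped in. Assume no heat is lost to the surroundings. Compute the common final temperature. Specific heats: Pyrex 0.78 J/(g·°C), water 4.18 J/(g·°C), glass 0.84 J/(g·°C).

T_f ≈ 62.2 °C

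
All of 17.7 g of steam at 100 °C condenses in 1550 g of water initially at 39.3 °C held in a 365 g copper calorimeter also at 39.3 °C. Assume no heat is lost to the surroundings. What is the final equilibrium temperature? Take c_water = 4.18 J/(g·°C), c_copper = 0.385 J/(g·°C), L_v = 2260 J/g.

T_f ≈ 45.9 °C

Setting the total heat transfer to zero:
condense steam: −17.7×2260 = −40002
  condensate cools 100→T: 17.7×4.18×(T − 100) = 73.99(T − 100)
  original water: 6479(T − 39.3)
  cup: 140.53(T − 39.3)
6693.5 T = 40002 + 7398.6 + 260147 = 307548
T ≈ 45.95 °C (< 100 °C, so full condensation is consistent).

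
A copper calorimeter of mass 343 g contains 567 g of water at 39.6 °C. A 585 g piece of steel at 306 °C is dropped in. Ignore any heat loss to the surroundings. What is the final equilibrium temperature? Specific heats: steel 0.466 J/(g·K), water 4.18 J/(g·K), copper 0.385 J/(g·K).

T_f ≈ 65.8 °C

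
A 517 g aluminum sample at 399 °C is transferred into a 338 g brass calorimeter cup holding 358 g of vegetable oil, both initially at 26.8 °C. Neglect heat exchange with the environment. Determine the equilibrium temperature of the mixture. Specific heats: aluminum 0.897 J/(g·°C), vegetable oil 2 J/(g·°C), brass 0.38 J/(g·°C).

Let T be the final temperature. ΣQ_i = 0:
517*0.897*(T − 399) + 358*2*(T − 26.8) + 338*0.38*(T − 26.8) = 0
463.75(T − 399) + 716(T − 26.8) + 128.44(T − 26.8) = 0
1308.2 T = 207667
T = 207667 / 1308.2 = 159 °C

T_f ≈ 158.7 °C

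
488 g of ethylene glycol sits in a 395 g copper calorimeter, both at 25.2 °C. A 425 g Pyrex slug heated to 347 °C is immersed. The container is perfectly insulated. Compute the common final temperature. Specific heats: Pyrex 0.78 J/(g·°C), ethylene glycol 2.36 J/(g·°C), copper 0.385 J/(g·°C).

T_f ≈ 90.4 °C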